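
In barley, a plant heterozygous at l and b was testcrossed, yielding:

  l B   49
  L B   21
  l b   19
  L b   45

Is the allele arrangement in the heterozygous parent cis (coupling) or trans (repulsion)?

The two most frequent classes are L b (45) and l B (49); these are the parental (non-recombinant) types.
So the F1 carried L b on one chromosome and l B on the other — the recessive alleles are on opposite chromosomes (trans / repulsion).

trans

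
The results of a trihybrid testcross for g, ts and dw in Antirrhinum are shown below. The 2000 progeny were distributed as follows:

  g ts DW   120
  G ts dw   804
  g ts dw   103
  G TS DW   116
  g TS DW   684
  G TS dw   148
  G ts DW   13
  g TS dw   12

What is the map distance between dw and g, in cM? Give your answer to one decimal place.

12.2 cM

The two most frequent reciprocal classes, g TS DW and G ts dw, are the parental types, so the F1 was g TS DW / G ts dw.
The two rarest classes, g TS dw and G ts DW, are the double crossovers. Comparing them with the parentals, only the dw allele has switched, so dw is the middle locus and the order is ts – dw – g.
Crossovers in the dw–g interval produce the single-crossover classes G TS DW and g ts dw (116 + 103 = 219) plus the double crossovers (25).
RF(dw–g) = (219 + 25) / 2000 = 244/2000 = 0.1220 → 12.2 cM.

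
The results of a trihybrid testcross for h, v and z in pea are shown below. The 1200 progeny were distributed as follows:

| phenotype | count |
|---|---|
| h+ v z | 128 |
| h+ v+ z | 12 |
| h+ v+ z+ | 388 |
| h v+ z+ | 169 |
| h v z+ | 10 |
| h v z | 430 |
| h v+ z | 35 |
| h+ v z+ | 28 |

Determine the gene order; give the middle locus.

The two most frequent reciprocal classes, h+ v+ z+ and h v z, are the parental types, so the F1 was h+ v+ z+ / h v z.
The two rarest classes, h+ v+ z and h v z+, are the double crossovers. Comparing them with the parentals, only the z allele has switched, so z is the middle locus and the order is h – z – v.

z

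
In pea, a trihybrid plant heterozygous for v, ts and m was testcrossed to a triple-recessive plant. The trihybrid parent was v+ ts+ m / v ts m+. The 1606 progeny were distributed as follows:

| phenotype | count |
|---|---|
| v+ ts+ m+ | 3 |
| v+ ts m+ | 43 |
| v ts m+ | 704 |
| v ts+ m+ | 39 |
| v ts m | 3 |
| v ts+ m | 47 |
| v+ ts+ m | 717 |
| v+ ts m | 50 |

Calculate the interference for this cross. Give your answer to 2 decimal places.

The two rarest classes, v+ ts+ m+ and v ts m, are the double crossovers. Comparing them with the parentals, only the m allele has switched, so m is the middle locus and the order is v – m – ts.
v–m: (90 + 6)/1606 = 0.0598; m–ts: (89 + 6)/1606 = 0.0592.
Expected DCO frequency = 0.0598 × 0.0592 ≈ 0.00354; observed = 6/1606 ≈ 0.00374.
Coefficient of coincidence = 0.00374/0.00354 ≈ 1.06; interference = 1 − 1.06 = -0.06.

-0.06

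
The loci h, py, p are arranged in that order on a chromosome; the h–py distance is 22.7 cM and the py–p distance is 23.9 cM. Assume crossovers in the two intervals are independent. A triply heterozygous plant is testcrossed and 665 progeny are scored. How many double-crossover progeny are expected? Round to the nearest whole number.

Map distances give recombination frequencies of 0.227 and 0.239 for the two intervals.
With no interference, expected double-crossover frequency = 0.227 × 0.239 = 0.05425.
Expected number = 0.05425 × 665 = 36.08 ≈ 36.

36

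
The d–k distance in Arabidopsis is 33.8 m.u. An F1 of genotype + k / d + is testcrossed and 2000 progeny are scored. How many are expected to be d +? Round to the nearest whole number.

662

A map distance of 33.8 m.u. corresponds to a recombination frequency of 0.338.
The F1 is + k / d +, so d + is a parental gamete class with expected frequency (1 − r)/2 = 0.662/2 = 0.3310.
Expected number = 0.3310 × 2000 = 662.00 ≈ 662.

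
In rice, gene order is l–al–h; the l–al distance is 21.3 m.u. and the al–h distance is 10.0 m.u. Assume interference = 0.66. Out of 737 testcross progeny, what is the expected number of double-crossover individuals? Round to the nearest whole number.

Map distances give recombination frequencies of 0.213 and 0.100 for the two intervals.
With interference 0.66 (so coincidence = 0.34), expected double-crossover frequency = 0.213 × 0.100 × 0.34 = 0.00724.
Expected number = 0.00724 × 737 = 5.34 ≈ 5.

5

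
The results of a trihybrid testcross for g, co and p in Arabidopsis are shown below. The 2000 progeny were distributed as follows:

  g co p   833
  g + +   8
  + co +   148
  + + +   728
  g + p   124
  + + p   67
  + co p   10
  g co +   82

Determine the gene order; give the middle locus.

The two most frequent reciprocal classes, + + + and g co p, are the parental types, so the F1 was + + + / g co p.
The two rarest classes, g + + and + co p, are the double crossovers. Comparing them with the parentals, only the g allele has switched, so g is the middle locus and the order is co – g – p.

g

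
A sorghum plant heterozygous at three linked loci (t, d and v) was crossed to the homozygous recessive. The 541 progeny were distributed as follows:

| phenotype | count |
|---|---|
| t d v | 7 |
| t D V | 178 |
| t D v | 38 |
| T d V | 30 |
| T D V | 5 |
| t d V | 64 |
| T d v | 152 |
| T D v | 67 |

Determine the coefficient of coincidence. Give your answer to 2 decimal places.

The two most frequent reciprocal classes, t D V and T d v, are the parental types, so the F1 was t D V / T d v.
The two rarest classes, T D V and t d v, are the double crossovers. Comparing them with the parentals, only the t allele has switched, so t is the middle locus and the order is v – t – d.
v–t: (68 + 12)/541 = 0.1479; t–d: (131 + 12)/541 = 0.2643.
Expected DCO frequency = 0.1479 × 0.2643 ≈ 0.03909; observed = 12/541 ≈ 0.02218.
Coefficient of coincidence = 0.02218/0.03909 ≈ 0.57.

0.57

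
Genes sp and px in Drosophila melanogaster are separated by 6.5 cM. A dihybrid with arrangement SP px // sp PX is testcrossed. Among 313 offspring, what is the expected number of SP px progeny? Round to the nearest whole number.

146

A map distance of 6.5 cM corresponds to a recombination frequency of 0.065.
The F1 is SP px / sp PX, so SP px is a parental gamete class with expected frequency (1 − r)/2 = 0.935/2 = 0.4675.
Expected number = 0.4675 × 313 = 146.33 ≈ 146.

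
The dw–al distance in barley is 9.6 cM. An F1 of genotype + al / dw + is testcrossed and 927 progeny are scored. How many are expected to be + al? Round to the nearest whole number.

419

A map distance of 9.6 cM corresponds to a recombination frequency of 0.096.
The F1 is + al / dw +, so + al is a parental gamete class with expected frequency (1 − r)/2 = 0.904/2 = 0.4520.
Expected number = 0.4520 × 927 = 419.00 ≈ 419.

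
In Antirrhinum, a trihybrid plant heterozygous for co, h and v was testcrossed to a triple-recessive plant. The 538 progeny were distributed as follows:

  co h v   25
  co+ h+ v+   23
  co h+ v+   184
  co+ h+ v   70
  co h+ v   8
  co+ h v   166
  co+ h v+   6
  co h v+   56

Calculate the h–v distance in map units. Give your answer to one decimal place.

26.0 map units

The two most frequent reciprocal classes, co h+ v+ and co+ h v, are the parental types, so the F1 was co h+ v+ / co+ h v.
The two rarest classes, co h+ v and co+ h v+, are the double crossovers. Comparing them with the parentals, only the v allele has switched, so v is the middle locus and the order is co – v – h.
Crossovers in the v–h interval produce the single-crossover classes co h v+ and co+ h+ v (56 + 70 = 126) plus the double crossovers (14).
RF(v–h) = (126 + 14) / 538 = 140/538 = 0.2602 → 26.0 map units.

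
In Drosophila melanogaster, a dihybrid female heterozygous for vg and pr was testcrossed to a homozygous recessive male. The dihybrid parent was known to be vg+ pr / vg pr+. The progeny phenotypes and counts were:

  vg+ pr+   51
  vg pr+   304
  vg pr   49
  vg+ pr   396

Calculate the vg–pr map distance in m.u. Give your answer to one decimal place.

12.5 m.u.

The recombinant classes are vg+ pr+ and vg pr: 51 + 49 = 100.
Recombination frequency = 100/800 = 0.1250 ≈ 12.5%, i.e. 12.5 m.u.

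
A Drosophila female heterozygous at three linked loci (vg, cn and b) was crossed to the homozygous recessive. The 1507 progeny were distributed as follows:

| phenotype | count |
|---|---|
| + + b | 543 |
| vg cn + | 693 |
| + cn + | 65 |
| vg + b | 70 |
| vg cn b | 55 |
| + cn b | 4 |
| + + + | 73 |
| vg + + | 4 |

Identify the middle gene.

cn

The two most frequent reciprocal classes, vg cn + and + + b, are the parental types, so the F1 was vg cn + / + + b.
The two rarest classes, vg + + and + cn b, are the double crossovers. Comparing them with the parentals, only the cn allele has switched, so cn is the middle locus and the order is b – cn – vg.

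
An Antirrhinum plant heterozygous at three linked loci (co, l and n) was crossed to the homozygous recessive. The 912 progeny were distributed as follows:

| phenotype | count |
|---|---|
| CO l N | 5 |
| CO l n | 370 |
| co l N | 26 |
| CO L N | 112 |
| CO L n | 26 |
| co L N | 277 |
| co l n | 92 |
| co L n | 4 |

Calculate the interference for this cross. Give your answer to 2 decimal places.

0.37

The two most frequent reciprocal classes, CO l n and co L N, are the parental types, so the F1 was CO l n / co L N.
The two rarest classes, CO l N and co L n, are the double crossovers. Comparing them with the parentals, only the n allele has switched, so n is the middle locus and the order is co – n – l.
co–n: (204 + 9)/912 = 0.2336; n–l: (52 + 9)/912 = 0.0669.
Expected DCO frequency = 0.2336 × 0.0669 ≈ 0.01563; observed = 9/912 ≈ 0.00987.
Coefficient of coincidence = 0.00987/0.01563 ≈ 0.63; interference = 1 − 0.63 = 0.37.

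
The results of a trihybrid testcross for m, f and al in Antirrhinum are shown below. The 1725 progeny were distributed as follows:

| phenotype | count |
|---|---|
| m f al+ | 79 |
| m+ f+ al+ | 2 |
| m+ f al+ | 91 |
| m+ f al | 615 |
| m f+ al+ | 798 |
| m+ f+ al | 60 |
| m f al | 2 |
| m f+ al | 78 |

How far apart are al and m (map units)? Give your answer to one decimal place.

The two most frequent reciprocal classes, m f+ al+ and m+ f al, are the parental types, so the F1 was m f+ al+ / m+ f al.
The two rarest classes, m+ f+ al+ and m f al, are the double crossovers. Comparing them with the parentals, only the m allele has switched, so m is the middle locus and the order is al – m – f.
Crossovers in the al–m interval produce the single-crossover classes m f+ al and m+ f al+ (78 + 91 = 169) plus the double crossovers (4).
RF(al–m) = (169 + 4) / 1725 = 173/1725 = 0.1003 → 10.0 map units.

10.0 map units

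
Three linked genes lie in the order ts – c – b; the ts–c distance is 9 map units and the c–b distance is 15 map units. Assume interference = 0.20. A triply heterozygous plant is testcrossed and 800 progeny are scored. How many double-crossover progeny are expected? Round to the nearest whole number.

9

Map distances give recombination frequencies of 0.090 and 0.150 for the two intervals.
With interference 0.20 (so coincidence = 0.80), expected double-crossover frequency = 0.090 × 0.150 × 0.80 = 0.01080.
Expected number = 0.01080 × 800 = 8.64 ≈ 9.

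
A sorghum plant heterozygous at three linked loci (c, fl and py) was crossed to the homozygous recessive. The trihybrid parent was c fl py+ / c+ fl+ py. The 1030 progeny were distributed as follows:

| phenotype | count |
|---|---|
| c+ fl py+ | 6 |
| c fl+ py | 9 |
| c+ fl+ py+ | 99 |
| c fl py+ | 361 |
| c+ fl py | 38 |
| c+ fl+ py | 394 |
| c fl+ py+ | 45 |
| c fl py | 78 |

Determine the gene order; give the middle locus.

The two rarest classes, c+ fl py+ and c fl+ py, are the double crossovers. Comparing them with the parentals, only the c allele has switched, so c is the middle locus and the order is fl – c – py.

c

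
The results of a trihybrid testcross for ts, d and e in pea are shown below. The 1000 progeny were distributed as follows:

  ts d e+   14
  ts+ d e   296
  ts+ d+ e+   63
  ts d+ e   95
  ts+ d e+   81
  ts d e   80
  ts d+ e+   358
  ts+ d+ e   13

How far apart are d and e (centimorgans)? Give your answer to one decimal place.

The two most frequent reciprocal classes, ts d+ e+ and ts+ d e, are the parental types, so the F1 was ts d+ e+ / ts+ d e.
The two rarest classes, ts d e+ and ts+ d+ e, are the double crossovers. Comparing them with the parentals, only the d allele has switched, so d is the middle locus and the order is ts – d – e.
Crossovers in the d–e interval produce the single-crossover classes ts d+ e and ts+ d e+ (95 + 81 = 176) plus the double crossovers (27).
RF(d–e) = (176 + 27) / 1000 = 203/1000 = 0.2030 → 20.3 centimorgans.

20.3 centimorgans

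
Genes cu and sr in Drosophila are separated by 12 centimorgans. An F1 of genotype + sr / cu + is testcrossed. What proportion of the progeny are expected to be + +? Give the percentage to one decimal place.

6.0%

A map distance of 12 centimorgans corresponds to a recombination frequency of 0.120.
The F1 is + sr / cu +, so + + is a recombinant gamete class with expected frequency r/2 = 0.120/2 = 0.0600.
That is 0.0600 = 6.0% of the progeny.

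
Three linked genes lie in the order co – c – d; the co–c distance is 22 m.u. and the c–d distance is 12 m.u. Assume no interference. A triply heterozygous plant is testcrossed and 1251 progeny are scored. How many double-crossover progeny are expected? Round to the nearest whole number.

33

Map distances give recombination frequencies of 0.220 and 0.120 for the two intervals.
With no interference, expected double-crossover frequency = 0.220 × 0.120 = 0.02640.
Expected number = 0.02640 × 1251 = 33.03 ≈ 33.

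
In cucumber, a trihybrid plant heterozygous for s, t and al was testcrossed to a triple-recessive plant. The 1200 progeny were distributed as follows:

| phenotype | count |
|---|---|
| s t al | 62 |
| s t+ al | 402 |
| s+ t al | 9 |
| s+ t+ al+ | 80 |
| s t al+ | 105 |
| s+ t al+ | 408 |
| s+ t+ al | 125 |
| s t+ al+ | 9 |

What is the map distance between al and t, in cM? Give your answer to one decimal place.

The two most frequent reciprocal classes, s+ t al+ and s t+ al, are the parental types, so the F1 was s+ t al+ / s t+ al.
The two rarest classes, s+ t al and s t+ al+, are the double crossovers. Comparing them with the parentals, only the al allele has switched, so al is the middle locus and the order is t – al – s.
Crossovers in the t–al interval produce the single-crossover classes s+ t+ al+ and s t al (80 + 62 = 142) plus the double crossovers (18).
RF(t–al) = (142 + 18) / 1200 = 160/1200 = 0.1333 → 13.3 cM.

13.3 cM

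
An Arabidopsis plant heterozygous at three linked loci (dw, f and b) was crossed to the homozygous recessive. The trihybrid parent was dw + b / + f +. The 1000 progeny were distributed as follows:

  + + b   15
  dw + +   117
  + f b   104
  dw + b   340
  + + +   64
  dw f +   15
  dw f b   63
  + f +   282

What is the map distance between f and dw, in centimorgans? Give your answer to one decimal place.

The two rarest classes, + + b and dw f +, are the double crossovers. Comparing them with the parentals, only the dw allele has switched, so dw is the middle locus and the order is f – dw – b.
Crossovers in the f–dw interval produce the single-crossover classes dw f b and + + + (63 + 64 = 127) plus the double crossovers (30).
RF(f–dw) = (127 + 30) / 1000 = 157/1000 = 0.1570 → 15.7 centimorgans.

15.7 centimorgans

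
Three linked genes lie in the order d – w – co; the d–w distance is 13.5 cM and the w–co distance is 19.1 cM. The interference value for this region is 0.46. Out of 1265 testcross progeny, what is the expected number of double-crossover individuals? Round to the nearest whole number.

18

Map distances give recombination frequencies of 0.135 and 0.191 for the two intervals.
With interference 0.46 (so coincidence = 0.54), expected double-crossover frequency = 0.135 × 0.191 × 0.54 = 0.01392.
Expected number = 0.01392 × 1265 = 17.61 ≈ 18.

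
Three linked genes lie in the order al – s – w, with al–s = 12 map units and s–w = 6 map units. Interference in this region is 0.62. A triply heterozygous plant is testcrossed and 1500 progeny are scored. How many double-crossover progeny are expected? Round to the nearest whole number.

4

Map distances give recombination frequencies of 0.120 and 0.060 for the two intervals.
With interference 0.62 (so coincidence = 0.38), expected double-crossover frequency = 0.120 × 0.060 × 0.38 = 0.00274.
Expected number = 0.00274 × 1500 = 4.10 ≈ 4.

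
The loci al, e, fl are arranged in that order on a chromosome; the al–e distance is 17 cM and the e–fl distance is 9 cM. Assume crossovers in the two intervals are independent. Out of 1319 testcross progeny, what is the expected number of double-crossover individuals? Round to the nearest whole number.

20

Map distances give recombination frequencies of 0.170 and 0.090 for the two intervals.
With no interference, expected double-crossover frequency = 0.170 × 0.090 = 0.01530.
Expected number = 0.01530 × 1319 = 20.18 ≈ 20.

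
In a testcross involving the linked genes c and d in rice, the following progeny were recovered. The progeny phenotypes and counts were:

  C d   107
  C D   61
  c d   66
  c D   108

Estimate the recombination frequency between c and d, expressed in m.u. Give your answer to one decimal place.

The two most frequent classes, C d (107) and c D (108), are the parental types, so the F1 was C d / c D.
The recombinant classes are C D and c d: 61 + 66 = 127.
Recombination frequency = 127/342 = 0.3713 ≈ 37.1%, i.e. 37.1 m.u.

37.1 m.u.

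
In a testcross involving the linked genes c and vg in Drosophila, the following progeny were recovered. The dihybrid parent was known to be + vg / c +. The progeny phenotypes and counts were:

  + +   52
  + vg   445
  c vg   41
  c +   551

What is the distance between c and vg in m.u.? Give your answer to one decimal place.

The recombinant classes are + + and c vg: 52 + 41 = 93.
Recombination frequency = 93/1089 = 0.0854 ≈ 8.5%, i.e. 8.5 m.u.

8.5 m.u.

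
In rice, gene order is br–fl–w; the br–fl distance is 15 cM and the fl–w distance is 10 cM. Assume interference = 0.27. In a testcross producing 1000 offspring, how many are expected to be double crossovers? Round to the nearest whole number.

11

Map distances give recombination frequencies of 0.150 and 0.100 for the two intervals.
With interference 0.27 (so coincidence = 0.73), expected double-crossover frequency = 0.150 × 0.100 × 0.73 = 0.01095.
Expected number = 0.01095 × 1000 = 10.95 ≈ 11.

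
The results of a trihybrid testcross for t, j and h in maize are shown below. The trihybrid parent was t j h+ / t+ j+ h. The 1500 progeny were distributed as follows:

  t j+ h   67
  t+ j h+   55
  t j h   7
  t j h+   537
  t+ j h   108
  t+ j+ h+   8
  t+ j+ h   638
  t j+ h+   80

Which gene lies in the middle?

h

The two rarest classes, t j h and t+ j+ h+, are the double crossovers. Comparing them with the parentals, only the h allele has switched, so h is the middle locus and the order is t – h – j.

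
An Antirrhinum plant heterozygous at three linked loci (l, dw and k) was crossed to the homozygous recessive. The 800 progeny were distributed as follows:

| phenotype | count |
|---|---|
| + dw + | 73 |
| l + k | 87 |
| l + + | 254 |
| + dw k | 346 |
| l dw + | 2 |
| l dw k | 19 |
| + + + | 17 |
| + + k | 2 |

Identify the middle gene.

dw

The two most frequent reciprocal classes, l + + and + dw k, are the parental types, so the F1 was l + + / + dw k.
The two rarest classes, l dw + and + + k, are the double crossovers. Comparing them with the parentals, only the dw allele has switched, so dw is the middle locus and the order is k – dw – l.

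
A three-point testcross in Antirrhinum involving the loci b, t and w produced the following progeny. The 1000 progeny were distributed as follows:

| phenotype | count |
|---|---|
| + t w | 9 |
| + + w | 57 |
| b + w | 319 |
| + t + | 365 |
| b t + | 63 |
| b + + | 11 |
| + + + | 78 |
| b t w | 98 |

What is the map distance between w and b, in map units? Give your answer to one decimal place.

14.0 map units

The two most frequent reciprocal classes, b + w and + t +, are the parental types, so the F1 was b + w / + t +.
The two rarest classes, b + + and + t w, are the double crossovers. Comparing them with the parentals, only the w allele has switched, so w is the middle locus and the order is b – w – t.
Crossovers in the b–w interval produce the single-crossover classes + + w and b t + (57 + 63 = 120) plus the double crossovers (20).
RF(b–w) = (120 + 20) / 1000 = 140/1000 = 0.1400 → 14.0 map units.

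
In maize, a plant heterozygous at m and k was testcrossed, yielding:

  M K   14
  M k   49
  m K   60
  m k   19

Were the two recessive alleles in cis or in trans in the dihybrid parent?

The two most frequent classes are M k (49) and m K (60); these are the parental (non-recombinant) types.
So the F1 carried M k on one chromosome and m K on the other — the recessive alleles are on opposite chromosomes (trans / repulsion).

trans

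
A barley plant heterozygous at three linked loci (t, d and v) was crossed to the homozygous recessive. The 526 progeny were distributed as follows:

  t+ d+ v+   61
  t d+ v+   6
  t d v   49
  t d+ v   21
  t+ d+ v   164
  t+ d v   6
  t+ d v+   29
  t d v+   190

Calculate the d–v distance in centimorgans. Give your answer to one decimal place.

23.2 centimorgans

The two most frequent reciprocal classes, t+ d+ v and t d v+, are the parental types, so the F1 was t+ d+ v / t d v+.
The two rarest classes, t+ d v and t d+ v+, are the double crossovers. Comparing them with the parentals, only the d allele has switched, so d is the middle locus and the order is t – d – v.
Crossovers in the d–v interval produce the single-crossover classes t+ d+ v+ and t d v (61 + 49 = 110) plus the double crossovers (12).
RF(d–v) = (110 + 12) / 526 = 122/526 = 0.2319 → 23.2 centimorgans.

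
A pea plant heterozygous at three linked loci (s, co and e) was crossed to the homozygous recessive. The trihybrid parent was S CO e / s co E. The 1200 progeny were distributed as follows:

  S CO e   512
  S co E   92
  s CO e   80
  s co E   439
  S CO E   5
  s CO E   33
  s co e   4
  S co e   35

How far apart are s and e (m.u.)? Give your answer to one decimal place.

The two rarest classes, S CO E and s co e, are the double crossovers. Comparing them with the parentals, only the e allele has switched, so e is the middle locus and the order is co – e – s.
Crossovers in the e–s interval produce the single-crossover classes s CO e and S co E (80 + 92 = 172) plus the double crossovers (9).
RF(e–s) = (172 + 9) / 1200 = 181/1200 = 0.1508 → 15.1 m.u.

15.1 m.u.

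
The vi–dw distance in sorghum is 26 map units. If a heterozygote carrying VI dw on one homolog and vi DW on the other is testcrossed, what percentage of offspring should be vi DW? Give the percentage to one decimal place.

37.0%

A map distance of 26 map units corresponds to a recombination frequency of 0.260.
The F1 is VI dw / vi DW, so vi DW is a parental gamete class with expected frequency (1 − r)/2 = 0.740/2 = 0.3700.
That is 0.3700 = 37.0% of the progeny.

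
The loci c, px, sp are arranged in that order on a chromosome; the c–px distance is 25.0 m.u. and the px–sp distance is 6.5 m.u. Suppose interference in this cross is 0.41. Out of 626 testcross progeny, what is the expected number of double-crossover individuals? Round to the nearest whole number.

6

Map distances give recombination frequencies of 0.250 and 0.065 for the two intervals.
With interference 0.41 (so coincidence = 0.59), expected double-crossover frequency = 0.250 × 0.065 × 0.59 = 0.00959.
Expected number = 0.00959 × 626 = 6.00 ≈ 6.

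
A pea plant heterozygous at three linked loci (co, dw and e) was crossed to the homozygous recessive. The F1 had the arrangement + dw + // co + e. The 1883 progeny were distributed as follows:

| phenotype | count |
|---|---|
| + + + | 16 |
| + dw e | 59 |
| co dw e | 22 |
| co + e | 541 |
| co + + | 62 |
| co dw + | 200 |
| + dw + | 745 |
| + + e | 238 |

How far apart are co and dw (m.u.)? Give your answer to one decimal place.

25.3 m.u.

The two rarest classes, + + + and co dw e, are the double crossovers. Comparing them with the parentals, only the dw allele has switched, so dw is the middle locus and the order is e – dw – co.
Crossovers in the dw–co interval produce the single-crossover classes co dw + and + + e (200 + 238 = 438) plus the double crossovers (38).
RF(dw–co) = (438 + 38) / 1883 = 476/1883 = 0.2528 → 25.3 m.u.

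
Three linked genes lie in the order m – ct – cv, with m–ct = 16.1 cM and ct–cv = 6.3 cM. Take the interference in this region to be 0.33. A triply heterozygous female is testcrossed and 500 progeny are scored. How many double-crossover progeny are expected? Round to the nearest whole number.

3

Map distances give recombination frequencies of 0.161 and 0.063 for the two intervals.
With interference 0.33 (so coincidence = 0.67), expected double-crossover frequency = 0.161 × 0.063 × 0.67 = 0.00680.
Expected number = 0.00680 × 500 = 3.40 ≈ 3.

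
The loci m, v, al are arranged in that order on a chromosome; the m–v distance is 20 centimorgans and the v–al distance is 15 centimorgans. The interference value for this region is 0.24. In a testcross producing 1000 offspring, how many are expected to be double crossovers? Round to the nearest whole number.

23

Map distances give recombination frequencies of 0.200 and 0.150 for the two intervals.
With interference 0.24 (so coincidence = 0.76), expected double-crossover frequency = 0.200 × 0.150 × 0.76 = 0.02280.
Expected number = 0.02280 × 1000 = 22.80 ≈ 23.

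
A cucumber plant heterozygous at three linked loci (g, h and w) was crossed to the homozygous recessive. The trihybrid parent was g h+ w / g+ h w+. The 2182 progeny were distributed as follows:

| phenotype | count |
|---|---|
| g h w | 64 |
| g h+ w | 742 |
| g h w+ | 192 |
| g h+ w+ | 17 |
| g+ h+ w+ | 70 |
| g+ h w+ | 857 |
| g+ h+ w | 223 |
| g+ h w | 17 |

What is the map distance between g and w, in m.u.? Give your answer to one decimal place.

The two rarest classes, g h+ w+ and g+ h w, are the double crossovers. Comparing them with the parentals, only the w allele has switched, so w is the middle locus and the order is h – w – g.
Crossovers in the w–g interval produce the single-crossover classes g+ h+ w and g h w+ (223 + 192 = 415) plus the double crossovers (34).
RF(w–g) = (415 + 34) / 2182 = 449/2182 = 0.2058 → 20.6 m.u.

20.6 m.u.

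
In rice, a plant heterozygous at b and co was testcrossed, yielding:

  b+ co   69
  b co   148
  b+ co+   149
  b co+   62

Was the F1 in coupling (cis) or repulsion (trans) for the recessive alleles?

cis

The two most frequent classes are b+ co+ (149) and b co (148); these are the parental (non-recombinant) types.
So the F1 carried b+ co+ on one chromosome and b co on the other — the recessive alleles are on the same chromosome (cis / coupling).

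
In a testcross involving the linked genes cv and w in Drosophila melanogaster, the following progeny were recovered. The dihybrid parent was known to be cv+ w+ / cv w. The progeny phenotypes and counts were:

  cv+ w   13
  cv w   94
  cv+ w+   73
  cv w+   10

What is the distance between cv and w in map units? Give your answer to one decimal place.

12.1 map units

The recombinant classes are cv+ w and cv w+: 13 + 10 = 23.
Recombination frequency = 23/190 = 0.1211 ≈ 12.1%, i.e. 12.1 map units.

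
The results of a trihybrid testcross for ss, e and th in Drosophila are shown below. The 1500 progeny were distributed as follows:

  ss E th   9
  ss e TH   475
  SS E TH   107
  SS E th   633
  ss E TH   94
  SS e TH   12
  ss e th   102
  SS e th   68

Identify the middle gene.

The two most frequent reciprocal classes, SS E th and ss e TH, are the parental types, so the F1 was SS E th / ss e TH.
The two rarest classes, ss E th and SS e TH, are the double crossovers. Comparing them with the parentals, only the ss allele has switched, so ss is the middle locus and the order is e – ss – th.

ss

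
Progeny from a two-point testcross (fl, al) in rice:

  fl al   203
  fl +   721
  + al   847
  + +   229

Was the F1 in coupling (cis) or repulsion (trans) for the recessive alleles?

trans

The two most frequent classes are + al (847) and fl + (721); these are the parental (non-recombinant) types.
So the F1 carried + al on one chromosome and fl + on the other — the recessive alleles are on opposite chromosomes (trans / repulsion).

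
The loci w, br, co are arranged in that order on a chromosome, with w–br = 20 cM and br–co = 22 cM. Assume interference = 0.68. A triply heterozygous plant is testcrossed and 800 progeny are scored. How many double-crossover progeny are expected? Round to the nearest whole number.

11

Map distances give recombination frequencies of 0.200 and 0.220 for the two intervals.
With interference 0.68 (so coincidence = 0.32), expected double-crossover frequency = 0.200 × 0.220 × 0.32 = 0.01408.
Expected number = 0.01408 × 800 = 11.26 ≈ 11.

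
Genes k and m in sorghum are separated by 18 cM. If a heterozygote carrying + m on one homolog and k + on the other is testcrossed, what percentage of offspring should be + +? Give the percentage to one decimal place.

A map distance of 18 cM corresponds to a recombination frequency of 0.180.
The F1 is + m / k +, so + + is a recombinant gamete class with expected frequency r/2 = 0.180/2 = 0.0900.
That is 0.0900 = 9.0% of the progeny.

9.0%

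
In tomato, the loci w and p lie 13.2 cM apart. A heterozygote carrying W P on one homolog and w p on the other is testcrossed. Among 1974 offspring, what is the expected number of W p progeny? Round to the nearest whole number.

A map distance of 13.2 cM corresponds to a recombination frequency of 0.132.
The F1 is W P / w p, so W p is a recombinant gamete class with expected frequency r/2 = 0.132/2 = 0.0660.
Expected number = 0.0660 × 1974 = 130.28 ≈ 130.

130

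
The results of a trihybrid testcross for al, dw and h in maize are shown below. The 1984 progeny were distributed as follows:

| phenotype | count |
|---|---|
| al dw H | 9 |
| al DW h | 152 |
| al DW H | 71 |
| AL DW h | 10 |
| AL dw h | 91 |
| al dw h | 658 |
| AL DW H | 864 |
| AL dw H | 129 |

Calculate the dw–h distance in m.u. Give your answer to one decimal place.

The two most frequent reciprocal classes, AL DW H and al dw h, are the parental types, so the F1 was AL DW H / al dw h.
The two rarest classes, AL DW h and al dw H, are the double crossovers. Comparing them with the parentals, only the h allele has switched, so h is the middle locus and the order is al – h – dw.
Crossovers in the h–dw interval produce the single-crossover classes AL dw H and al DW h (129 + 152 = 281) plus the double crossovers (19).
RF(h–dw) = (281 + 19) / 1984 = 300/1984 = 0.1512 → 15.1 m.u.

15.1 m.u.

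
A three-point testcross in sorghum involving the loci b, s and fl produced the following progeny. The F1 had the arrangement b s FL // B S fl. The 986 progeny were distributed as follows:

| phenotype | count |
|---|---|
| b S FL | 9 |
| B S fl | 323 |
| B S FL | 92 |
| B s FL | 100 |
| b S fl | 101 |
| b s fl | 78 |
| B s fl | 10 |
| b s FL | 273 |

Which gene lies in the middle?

s

The two rarest classes, b S FL and B s fl, are the double crossovers. Comparing them with the parentals, only the s allele has switched, so s is the middle locus and the order is fl – s – b.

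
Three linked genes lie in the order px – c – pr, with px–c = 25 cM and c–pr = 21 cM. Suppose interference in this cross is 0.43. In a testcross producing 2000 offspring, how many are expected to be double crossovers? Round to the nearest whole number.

60

Map distances give recombination frequencies of 0.250 and 0.210 for the two intervals.
With interference 0.43 (so coincidence = 0.57), expected double-crossover frequency = 0.250 × 0.210 × 0.57 = 0.02993.
Expected number = 0.02993 × 2000 = 59.85 ≈ 60.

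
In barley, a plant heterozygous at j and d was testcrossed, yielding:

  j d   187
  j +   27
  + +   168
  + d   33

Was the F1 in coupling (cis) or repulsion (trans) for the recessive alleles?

cis

The two most frequent classes are + + (168) and j d (187); these are the parental (non-recombinant) types.
So the F1 carried + + on one chromosome and j d on the other — the recessive alleles are on the same chromosome (cis / coupling).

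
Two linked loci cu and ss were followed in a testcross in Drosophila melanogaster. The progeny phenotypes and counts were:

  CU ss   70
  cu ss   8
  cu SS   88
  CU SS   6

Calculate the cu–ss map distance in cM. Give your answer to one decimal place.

8.1 cM

The two most frequent classes, CU ss (70) and cu SS (88), are the parental types, so the F1 was CU ss / cu SS.
The recombinant classes are CU SS and cu ss: 6 + 8 = 14.
Recombination frequency = 14/172 = 0.0814 ≈ 8.1%, i.e. 8.1 cM.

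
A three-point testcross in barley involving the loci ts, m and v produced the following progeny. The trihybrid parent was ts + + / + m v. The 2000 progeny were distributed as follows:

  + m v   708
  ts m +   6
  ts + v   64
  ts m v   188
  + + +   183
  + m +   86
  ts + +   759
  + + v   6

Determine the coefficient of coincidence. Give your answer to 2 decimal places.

The two rarest classes, ts m + and + + v, are the double crossovers. Comparing them with the parentals, only the m allele has switched, so m is the middle locus and the order is ts – m – v.
ts–m: (371 + 12)/2000 = 0.1915; m–v: (150 + 12)/2000 = 0.0810.
Expected DCO frequency = 0.1915 × 0.0810 ≈ 0.01551; observed = 12/2000 ≈ 0.00600.
Coefficient of coincidence = 0.00600/0.01551 ≈ 0.39.

0.39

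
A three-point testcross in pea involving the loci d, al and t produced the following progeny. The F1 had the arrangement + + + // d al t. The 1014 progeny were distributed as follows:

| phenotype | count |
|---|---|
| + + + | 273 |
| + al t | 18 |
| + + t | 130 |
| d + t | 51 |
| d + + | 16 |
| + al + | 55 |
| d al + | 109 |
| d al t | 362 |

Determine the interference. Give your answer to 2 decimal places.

The two rarest classes, d + + and + al t, are the double crossovers. Comparing them with the parentals, only the d allele has switched, so d is the middle locus and the order is al – d – t.
al–d: (106 + 34)/1014 = 0.1381; d–t: (239 + 34)/1014 = 0.2692.
Expected DCO frequency = 0.1381 × 0.2692 ≈ 0.03718; observed = 34/1014 ≈ 0.03353.
Coefficient of coincidence = 0.03353/0.03718 ≈ 0.90; interference = 1 − 0.90 = 0.10.

0.10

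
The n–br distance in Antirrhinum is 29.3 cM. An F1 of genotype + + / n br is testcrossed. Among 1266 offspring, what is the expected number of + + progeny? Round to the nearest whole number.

A map distance of 29.3 cM corresponds to a recombination frequency of 0.293.
The F1 is + + / n br, so + + is a parental gamete class with expected frequency (1 − r)/2 = 0.707/2 = 0.3535.
Expected number = 0.3535 × 1266 = 447.53 ≈ 448.

448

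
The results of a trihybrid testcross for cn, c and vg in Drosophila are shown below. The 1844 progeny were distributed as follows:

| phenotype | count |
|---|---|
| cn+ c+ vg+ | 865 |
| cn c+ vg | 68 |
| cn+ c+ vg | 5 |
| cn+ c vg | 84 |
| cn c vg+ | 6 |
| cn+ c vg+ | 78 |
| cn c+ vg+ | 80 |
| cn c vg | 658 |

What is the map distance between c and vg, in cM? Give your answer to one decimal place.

8.5 cM

The two most frequent reciprocal classes, cn+ c+ vg+ and cn c vg, are the parental types, so the F1 was cn+ c+ vg+ / cn c vg.
The two rarest classes, cn+ c+ vg and cn c vg+, are the double crossovers. Comparing them with the parentals, only the vg allele has switched, so vg is the middle locus and the order is c – vg – cn.
Crossovers in the c–vg interval produce the single-crossover classes cn+ c vg+ and cn c+ vg (78 + 68 = 146) plus the double crossovers (11).
RF(c–vg) = (146 + 11) / 1844 = 157/1844 = 0.0851 → 8.5 cM.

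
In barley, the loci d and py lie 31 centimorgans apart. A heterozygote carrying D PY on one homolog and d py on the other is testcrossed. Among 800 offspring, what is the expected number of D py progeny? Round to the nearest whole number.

124

A map distance of 31 centimorgans corresponds to a recombination frequency of 0.310.
The F1 is D PY / d py, so D py is a recombinant gamete class with expected frequency r/2 = 0.310/2 = 0.1550.
Expected number = 0.1550 × 800 = 124.00 ≈ 124.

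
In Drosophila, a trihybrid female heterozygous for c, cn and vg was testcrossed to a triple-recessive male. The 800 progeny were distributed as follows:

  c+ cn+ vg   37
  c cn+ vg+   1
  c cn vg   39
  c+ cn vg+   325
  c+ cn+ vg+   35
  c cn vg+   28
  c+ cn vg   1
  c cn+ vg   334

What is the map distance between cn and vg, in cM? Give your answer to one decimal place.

9.5 cM

The two most frequent reciprocal classes, c+ cn vg+ and c cn+ vg, are the parental types, so the F1 was c+ cn vg+ / c cn+ vg.
The two rarest classes, c+ cn vg and c cn+ vg+, are the double crossovers. Comparing them with the parentals, only the vg allele has switched, so vg is the middle locus and the order is c – vg – cn.
Crossovers in the vg–cn interval produce the single-crossover classes c+ cn+ vg+ and c cn vg (35 + 39 = 74) plus the double crossovers (2).
RF(vg–cn) = (74 + 2) / 800 = 76/800 = 0.0950 → 9.5 cM.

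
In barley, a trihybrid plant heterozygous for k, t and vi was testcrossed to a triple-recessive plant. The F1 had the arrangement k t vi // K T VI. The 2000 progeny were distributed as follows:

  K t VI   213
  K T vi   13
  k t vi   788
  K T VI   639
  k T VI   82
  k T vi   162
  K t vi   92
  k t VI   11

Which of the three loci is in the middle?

vi

The two rarest classes, k t VI and K T vi, are the double crossovers. Comparing them with the parentals, only the vi allele has switched, so vi is the middle locus and the order is t – vi – k.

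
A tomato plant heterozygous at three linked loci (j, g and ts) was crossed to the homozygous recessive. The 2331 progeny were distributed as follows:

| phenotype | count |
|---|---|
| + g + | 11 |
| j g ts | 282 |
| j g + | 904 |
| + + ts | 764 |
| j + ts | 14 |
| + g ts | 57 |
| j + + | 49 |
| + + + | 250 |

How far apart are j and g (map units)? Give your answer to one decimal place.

The two most frequent reciprocal classes, + + ts and j g +, are the parental types, so the F1 was + + ts / j g +.
The two rarest classes, j + ts and + g +, are the double crossovers. Comparing them with the parentals, only the j allele has switched, so j is the middle locus and the order is g – j – ts.
Crossovers in the g–j interval produce the single-crossover classes + g ts and j + + (57 + 49 = 106) plus the double crossovers (25).
RF(g–j) = (106 + 25) / 2331 = 131/2331 = 0.0562 → 5.6 map units.

5.6 map units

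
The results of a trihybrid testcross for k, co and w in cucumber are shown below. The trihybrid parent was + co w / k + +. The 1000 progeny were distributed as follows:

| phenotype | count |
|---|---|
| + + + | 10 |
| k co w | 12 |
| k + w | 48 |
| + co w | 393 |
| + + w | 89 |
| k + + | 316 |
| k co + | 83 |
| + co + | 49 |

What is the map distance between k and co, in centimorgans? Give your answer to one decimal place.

19.4 centimorgans

The two rarest classes, k co w and + + +, are the double crossovers. Comparing them with the parentals, only the k allele has switched, so k is the middle locus and the order is co – k – w.
Crossovers in the co–k interval produce the single-crossover classes + + w and k co + (89 + 83 = 172) plus the double crossovers (22).
RF(co–k) = (172 + 22) / 1000 = 194/1000 = 0.1940 → 19.4 centimorgans.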